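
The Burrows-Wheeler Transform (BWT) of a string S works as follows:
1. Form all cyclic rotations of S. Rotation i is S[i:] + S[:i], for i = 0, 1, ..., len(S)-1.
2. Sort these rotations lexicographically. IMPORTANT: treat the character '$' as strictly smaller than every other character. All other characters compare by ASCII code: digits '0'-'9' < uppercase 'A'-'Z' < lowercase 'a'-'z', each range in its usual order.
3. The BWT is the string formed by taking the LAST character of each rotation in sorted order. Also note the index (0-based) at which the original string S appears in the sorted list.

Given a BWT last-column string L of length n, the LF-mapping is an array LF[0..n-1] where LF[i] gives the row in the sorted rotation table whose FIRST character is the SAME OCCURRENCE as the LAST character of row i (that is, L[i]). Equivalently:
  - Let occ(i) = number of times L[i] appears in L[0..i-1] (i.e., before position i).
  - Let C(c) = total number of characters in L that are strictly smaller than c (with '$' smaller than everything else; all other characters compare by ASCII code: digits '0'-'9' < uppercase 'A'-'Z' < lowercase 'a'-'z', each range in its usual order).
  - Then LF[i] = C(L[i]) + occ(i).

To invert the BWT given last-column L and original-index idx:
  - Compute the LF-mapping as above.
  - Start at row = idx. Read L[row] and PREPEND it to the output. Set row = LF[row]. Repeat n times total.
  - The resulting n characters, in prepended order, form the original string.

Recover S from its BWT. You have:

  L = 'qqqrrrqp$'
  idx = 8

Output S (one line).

Answer: rqrqprqq$

Derivation:
LF mapping: 2 3 4 6 7 8 5 1 0
Walk LF starting at row 8, prepending L[row]:
  step 1: row=8, L[8]='$', prepend. Next row=LF[8]=0
  step 2: row=0, L[0]='q', prepend. Next row=LF[0]=2
  step 3: row=2, L[2]='q', prepend. Next row=LF[2]=4
  step 4: row=4, L[4]='r', prepend. Next row=LF[4]=7
  step 5: row=7, L[7]='p', prepend. Next row=LF[7]=1
  step 6: row=1, L[1]='q', prepend. Next row=LF[1]=3
  step 7: row=3, L[3]='r', prepend. Next row=LF[3]=6
  step 8: row=6, L[6]='q', prepend. Next row=LF[6]=5
  step 9: row=5, L[5]='r', prepend. Next row=LF[5]=8
Reversed output: rqrqprqq$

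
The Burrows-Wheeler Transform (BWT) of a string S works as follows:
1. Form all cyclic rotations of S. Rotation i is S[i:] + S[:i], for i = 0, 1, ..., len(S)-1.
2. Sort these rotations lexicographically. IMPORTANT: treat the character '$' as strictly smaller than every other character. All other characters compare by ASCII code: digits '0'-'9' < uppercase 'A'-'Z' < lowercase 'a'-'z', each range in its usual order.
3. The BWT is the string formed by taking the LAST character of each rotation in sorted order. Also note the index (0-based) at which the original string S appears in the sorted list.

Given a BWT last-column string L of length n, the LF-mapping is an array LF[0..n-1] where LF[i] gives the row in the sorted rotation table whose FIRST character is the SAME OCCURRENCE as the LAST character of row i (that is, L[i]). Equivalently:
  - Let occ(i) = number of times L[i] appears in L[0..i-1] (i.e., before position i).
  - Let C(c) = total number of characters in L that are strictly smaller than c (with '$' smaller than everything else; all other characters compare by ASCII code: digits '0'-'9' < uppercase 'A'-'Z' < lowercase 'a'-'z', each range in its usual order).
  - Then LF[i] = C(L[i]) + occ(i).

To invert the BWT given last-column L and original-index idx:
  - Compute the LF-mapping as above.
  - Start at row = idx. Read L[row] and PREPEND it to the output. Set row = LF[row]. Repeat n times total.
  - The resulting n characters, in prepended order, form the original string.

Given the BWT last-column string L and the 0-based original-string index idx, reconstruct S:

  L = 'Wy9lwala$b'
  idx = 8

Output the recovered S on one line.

Answer: wallaby9W$

Derivation:
LF mapping: 2 9 1 6 8 3 7 4 0 5
Walk LF starting at row 8, prepending L[row]:
  step 1: row=8, L[8]='$', prepend. Next row=LF[8]=0
  step 2: row=0, L[0]='W', prepend. Next row=LF[0]=2
  step 3: row=2, L[2]='9', prepend. Next row=LF[2]=1
  step 4: row=1, L[1]='y', prepend. Next row=LF[1]=9
  step 5: row=9, L[9]='b', prepend. Next row=LF[9]=5
  step 6: row=5, L[5]='a', prepend. Next row=LF[5]=3
  step 7: row=3, L[3]='l', prepend. Next row=LF[3]=6
  step 8: row=6, L[6]='l', prepend. Next row=LF[6]=7
  step 9: row=7, L[7]='a', prepend. Next row=LF[7]=4
  step 10: row=4, L[4]='w', prepend. Next row=LF[4]=8
Reversed output: wallaby9W$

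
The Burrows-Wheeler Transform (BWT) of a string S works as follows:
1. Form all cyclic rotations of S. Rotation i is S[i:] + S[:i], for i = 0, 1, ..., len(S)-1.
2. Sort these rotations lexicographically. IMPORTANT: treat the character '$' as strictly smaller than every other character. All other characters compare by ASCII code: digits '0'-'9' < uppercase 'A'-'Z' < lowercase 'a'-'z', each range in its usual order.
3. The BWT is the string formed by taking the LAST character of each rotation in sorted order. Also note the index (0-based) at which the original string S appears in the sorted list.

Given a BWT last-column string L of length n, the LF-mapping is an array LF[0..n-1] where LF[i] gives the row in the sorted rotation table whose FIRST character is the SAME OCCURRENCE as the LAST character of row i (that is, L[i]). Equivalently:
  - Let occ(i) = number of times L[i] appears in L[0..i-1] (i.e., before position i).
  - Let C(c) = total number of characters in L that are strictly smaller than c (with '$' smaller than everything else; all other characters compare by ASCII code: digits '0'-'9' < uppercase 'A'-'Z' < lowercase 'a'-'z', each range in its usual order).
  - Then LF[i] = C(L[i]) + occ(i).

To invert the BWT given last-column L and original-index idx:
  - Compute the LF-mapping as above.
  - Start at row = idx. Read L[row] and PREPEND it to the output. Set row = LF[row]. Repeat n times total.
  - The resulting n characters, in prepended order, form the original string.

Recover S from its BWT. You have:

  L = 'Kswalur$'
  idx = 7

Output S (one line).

Answer: walrusK$

Derivation:
LF mapping: 1 5 7 2 3 6 4 0
Walk LF starting at row 7, prepending L[row]:
  step 1: row=7, L[7]='$', prepend. Next row=LF[7]=0
  step 2: row=0, L[0]='K', prepend. Next row=LF[0]=1
  step 3: row=1, L[1]='s', prepend. Next row=LF[1]=5
  step 4: row=5, L[5]='u', prepend. Next row=LF[5]=6
  step 5: row=6, L[6]='r', prepend. Next row=LF[6]=4
  step 6: row=4, L[4]='l', prepend. Next row=LF[4]=3
  step 7: row=3, L[3]='a', prepend. Next row=LF[3]=2
  step 8: row=2, L[2]='w', prepend. Next row=LF[2]=7
Reversed output: walrusK$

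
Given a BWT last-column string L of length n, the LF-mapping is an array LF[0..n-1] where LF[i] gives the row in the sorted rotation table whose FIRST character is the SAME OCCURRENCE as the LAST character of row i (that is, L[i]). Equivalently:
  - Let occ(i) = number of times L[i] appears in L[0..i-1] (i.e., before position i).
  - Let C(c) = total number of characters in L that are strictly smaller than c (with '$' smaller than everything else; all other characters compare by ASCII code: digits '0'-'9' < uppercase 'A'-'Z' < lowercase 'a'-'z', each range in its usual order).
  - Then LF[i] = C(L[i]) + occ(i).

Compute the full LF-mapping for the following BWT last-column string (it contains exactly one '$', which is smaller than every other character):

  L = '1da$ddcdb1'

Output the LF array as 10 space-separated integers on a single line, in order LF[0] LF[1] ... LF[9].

Answer: 1 6 3 0 7 8 5 9 4 2

Derivation:
Char counts: '$':1, '1':2, 'a':1, 'b':1, 'c':1, 'd':4
C (first-col start): C('$')=0, C('1')=1, C('a')=3, C('b')=4, C('c')=5, C('d')=6
L[0]='1': occ=0, LF[0]=C('1')+0=1+0=1
L[1]='d': occ=0, LF[1]=C('d')+0=6+0=6
L[2]='a': occ=0, LF[2]=C('a')+0=3+0=3
L[3]='$': occ=0, LF[3]=C('$')+0=0+0=0
L[4]='d': occ=1, LF[4]=C('d')+1=6+1=7
L[5]='d': occ=2, LF[5]=C('d')+2=6+2=8
L[6]='c': occ=0, LF[6]=C('c')+0=5+0=5
L[7]='d': occ=3, LF[7]=C('d')+3=6+3=9
L[8]='b': occ=0, LF[8]=C('b')+0=4+0=4
L[9]='1': occ=1, LF[9]=C('1')+1=1+1=2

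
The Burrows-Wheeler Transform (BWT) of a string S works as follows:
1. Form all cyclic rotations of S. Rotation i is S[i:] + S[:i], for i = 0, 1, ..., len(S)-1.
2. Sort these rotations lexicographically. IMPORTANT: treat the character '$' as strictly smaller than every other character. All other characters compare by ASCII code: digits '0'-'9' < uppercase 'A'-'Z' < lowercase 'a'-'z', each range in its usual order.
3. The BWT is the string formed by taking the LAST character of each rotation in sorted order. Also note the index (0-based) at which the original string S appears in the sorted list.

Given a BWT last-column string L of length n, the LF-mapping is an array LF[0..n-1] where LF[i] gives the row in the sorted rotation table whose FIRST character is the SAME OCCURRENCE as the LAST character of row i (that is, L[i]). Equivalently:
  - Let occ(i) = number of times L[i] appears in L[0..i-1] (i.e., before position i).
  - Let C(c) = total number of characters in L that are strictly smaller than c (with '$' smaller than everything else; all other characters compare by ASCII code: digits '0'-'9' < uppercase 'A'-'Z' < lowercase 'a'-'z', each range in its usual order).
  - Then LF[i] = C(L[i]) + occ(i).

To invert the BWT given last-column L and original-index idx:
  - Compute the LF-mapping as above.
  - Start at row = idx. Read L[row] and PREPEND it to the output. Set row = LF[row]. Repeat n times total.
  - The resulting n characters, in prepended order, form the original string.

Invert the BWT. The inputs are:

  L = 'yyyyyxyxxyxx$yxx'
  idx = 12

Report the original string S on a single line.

LF mapping: 8 9 10 11 12 1 13 2 3 14 4 5 0 15 6 7
Walk LF starting at row 12, prepending L[row]:
  step 1: row=12, L[12]='$', prepend. Next row=LF[12]=0
  step 2: row=0, L[0]='y', prepend. Next row=LF[0]=8
  step 3: row=8, L[8]='x', prepend. Next row=LF[8]=3
  step 4: row=3, L[3]='y', prepend. Next row=LF[3]=11
  step 5: row=11, L[11]='x', prepend. Next row=LF[11]=5
  step 6: row=5, L[5]='x', prepend. Next row=LF[5]=1
  step 7: row=1, L[1]='y', prepend. Next row=LF[1]=9
  step 8: row=9, L[9]='y', prepend. Next row=LF[9]=14
  step 9: row=14, L[14]='x', prepend. Next row=LF[14]=6
  step 10: row=6, L[6]='y', prepend. Next row=LF[6]=13
  step 11: row=13, L[13]='y', prepend. Next row=LF[13]=15
  step 12: row=15, L[15]='x', prepend. Next row=LF[15]=7
  step 13: row=7, L[7]='x', prepend. Next row=LF[7]=2
  step 14: row=2, L[2]='y', prepend. Next row=LF[2]=10
  step 15: row=10, L[10]='x', prepend. Next row=LF[10]=4
  step 16: row=4, L[4]='y', prepend. Next row=LF[4]=12
Reversed output: yxyxxyyxyyxxyxy$

Answer: yxyxxyyxyyxxyxy$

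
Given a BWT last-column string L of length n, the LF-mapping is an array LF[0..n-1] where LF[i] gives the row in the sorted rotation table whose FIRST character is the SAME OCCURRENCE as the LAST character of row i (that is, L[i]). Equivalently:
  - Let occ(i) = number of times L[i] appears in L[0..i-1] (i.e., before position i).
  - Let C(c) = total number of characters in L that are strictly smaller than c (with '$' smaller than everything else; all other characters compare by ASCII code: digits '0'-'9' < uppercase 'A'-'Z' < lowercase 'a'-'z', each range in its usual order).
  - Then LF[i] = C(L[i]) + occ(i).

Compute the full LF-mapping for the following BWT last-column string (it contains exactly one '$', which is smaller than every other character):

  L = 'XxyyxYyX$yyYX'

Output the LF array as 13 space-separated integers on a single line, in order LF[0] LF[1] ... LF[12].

Answer: 1 6 8 9 7 4 10 2 0 11 12 5 3

Derivation:
Char counts: '$':1, 'X':3, 'Y':2, 'x':2, 'y':5
C (first-col start): C('$')=0, C('X')=1, C('Y')=4, C('x')=6, C('y')=8
L[0]='X': occ=0, LF[0]=C('X')+0=1+0=1
L[1]='x': occ=0, LF[1]=C('x')+0=6+0=6
L[2]='y': occ=0, LF[2]=C('y')+0=8+0=8
L[3]='y': occ=1, LF[3]=C('y')+1=8+1=9
L[4]='x': occ=1, LF[4]=C('x')+1=6+1=7
L[5]='Y': occ=0, LF[5]=C('Y')+0=4+0=4
L[6]='y': occ=2, LF[6]=C('y')+2=8+2=10
L[7]='X': occ=1, LF[7]=C('X')+1=1+1=2
L[8]='$': occ=0, LF[8]=C('$')+0=0+0=0
L[9]='y': occ=3, LF[9]=C('y')+3=8+3=11
L[10]='y': occ=4, LF[10]=C('y')+4=8+4=12
L[11]='Y': occ=1, LF[11]=C('Y')+1=4+1=5
L[12]='X': occ=2, LF[12]=C('X')+2=1+2=3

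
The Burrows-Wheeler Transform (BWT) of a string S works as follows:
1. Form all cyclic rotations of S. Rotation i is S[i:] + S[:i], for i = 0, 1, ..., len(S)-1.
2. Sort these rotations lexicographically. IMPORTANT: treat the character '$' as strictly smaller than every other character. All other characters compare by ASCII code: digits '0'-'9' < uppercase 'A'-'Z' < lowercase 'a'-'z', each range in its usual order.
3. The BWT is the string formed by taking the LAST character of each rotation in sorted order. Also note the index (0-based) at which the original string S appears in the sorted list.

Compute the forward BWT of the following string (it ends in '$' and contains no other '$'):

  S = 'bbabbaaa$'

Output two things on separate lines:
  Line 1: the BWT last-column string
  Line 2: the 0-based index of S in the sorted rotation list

All 9 rotations (rotation i = S[i:]+S[:i]):
  rot[0] = bbabbaaa$
  rot[1] = babbaaa$b
  rot[2] = abbaaa$bb
  rot[3] = bbaaa$bba
  rot[4] = baaa$bbab
  rot[5] = aaa$bbabb
  rot[6] = aa$bbabba
  rot[7] = a$bbabbaa
  rot[8] = $bbabbaaa
Sorted (with $ < everything):
  sorted[0] = $bbabbaaa  (last char: 'a')
  sorted[1] = a$bbabbaa  (last char: 'a')
  sorted[2] = aa$bbabba  (last char: 'a')
  sorted[3] = aaa$bbabb  (last char: 'b')
  sorted[4] = abbaaa$bb  (last char: 'b')
  sorted[5] = baaa$bbab  (last char: 'b')
  sorted[6] = babbaaa$b  (last char: 'b')
  sorted[7] = bbaaa$bba  (last char: 'a')
  sorted[8] = bbabbaaa$  (last char: '$')
Last column: aaabbbba$
Original string S is at sorted index 8

Answer: aaabbbba$
8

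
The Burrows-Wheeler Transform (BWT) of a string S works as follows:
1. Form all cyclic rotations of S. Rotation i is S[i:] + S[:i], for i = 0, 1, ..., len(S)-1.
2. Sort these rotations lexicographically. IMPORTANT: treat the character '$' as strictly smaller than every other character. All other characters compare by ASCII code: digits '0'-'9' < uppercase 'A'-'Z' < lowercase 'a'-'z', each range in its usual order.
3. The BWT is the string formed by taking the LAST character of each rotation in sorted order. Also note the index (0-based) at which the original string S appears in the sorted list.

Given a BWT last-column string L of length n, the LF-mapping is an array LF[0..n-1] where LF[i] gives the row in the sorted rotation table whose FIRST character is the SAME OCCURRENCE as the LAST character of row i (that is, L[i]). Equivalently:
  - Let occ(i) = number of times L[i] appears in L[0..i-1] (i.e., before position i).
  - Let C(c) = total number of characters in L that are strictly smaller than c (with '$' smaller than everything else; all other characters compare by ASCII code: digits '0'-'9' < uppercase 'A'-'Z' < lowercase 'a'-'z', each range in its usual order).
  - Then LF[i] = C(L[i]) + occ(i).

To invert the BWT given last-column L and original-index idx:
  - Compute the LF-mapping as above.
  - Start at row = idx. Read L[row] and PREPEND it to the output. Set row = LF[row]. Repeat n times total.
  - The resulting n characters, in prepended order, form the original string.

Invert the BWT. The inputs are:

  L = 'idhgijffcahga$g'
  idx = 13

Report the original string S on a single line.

Answer: idagjffgcghhai$

Derivation:
LF mapping: 12 4 10 7 13 14 5 6 3 1 11 8 2 0 9
Walk LF starting at row 13, prepending L[row]:
  step 1: row=13, L[13]='$', prepend. Next row=LF[13]=0
  step 2: row=0, L[0]='i', prepend. Next row=LF[0]=12
  step 3: row=12, L[12]='a', prepend. Next row=LF[12]=2
  step 4: row=2, L[2]='h', prepend. Next row=LF[2]=10
  step 5: row=10, L[10]='h', prepend. Next row=LF[10]=11
  step 6: row=11, L[11]='g', prepend. Next row=LF[11]=8
  step 7: row=8, L[8]='c', prepend. Next row=LF[8]=3
  step 8: row=3, L[3]='g', prepend. Next row=LF[3]=7
  step 9: row=7, L[7]='f', prepend. Next row=LF[7]=6
  step 10: row=6, L[6]='f', prepend. Next row=LF[6]=5
  step 11: row=5, L[5]='j', prepend. Next row=LF[5]=14
  step 12: row=14, L[14]='g', prepend. Next row=LF[14]=9
  step 13: row=9, L[9]='a', prepend. Next row=LF[9]=1
  step 14: row=1, L[1]='d', prepend. Next row=LF[1]=4
  step 15: row=4, L[4]='i', prepend. Next row=LF[4]=13
Reversed output: idagjffgcghhai$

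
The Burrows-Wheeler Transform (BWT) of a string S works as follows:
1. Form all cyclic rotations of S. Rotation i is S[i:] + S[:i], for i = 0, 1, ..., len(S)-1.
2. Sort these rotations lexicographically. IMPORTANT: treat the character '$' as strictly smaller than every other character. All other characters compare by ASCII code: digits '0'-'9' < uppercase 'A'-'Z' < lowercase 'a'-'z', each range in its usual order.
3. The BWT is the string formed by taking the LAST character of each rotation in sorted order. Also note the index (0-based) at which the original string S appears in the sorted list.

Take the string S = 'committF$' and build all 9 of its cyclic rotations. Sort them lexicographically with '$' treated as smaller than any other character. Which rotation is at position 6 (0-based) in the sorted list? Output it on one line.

Answer: ommittF$c

Derivation:
All 9 rotations (rotation i = S[i:]+S[:i]):
  rot[0] = committF$
  rot[1] = ommittF$c
  rot[2] = mmittF$co
  rot[3] = mittF$com
  rot[4] = ittF$comm
  rot[5] = ttF$commi
  rot[6] = tF$commit
  rot[7] = F$committ
  rot[8] = $committF
Sorted (with $ < everything):
  sorted[0] = $committF
  sorted[1] = F$committ
  sorted[2] = committF$
  sorted[3] = ittF$comm
  sorted[4] = mittF$com
  sorted[5] = mmittF$co
  sorted[6] = ommittF$c
  sorted[7] = tF$commit
  sorted[8] = ttF$commi
sorted[6] = ommittF$c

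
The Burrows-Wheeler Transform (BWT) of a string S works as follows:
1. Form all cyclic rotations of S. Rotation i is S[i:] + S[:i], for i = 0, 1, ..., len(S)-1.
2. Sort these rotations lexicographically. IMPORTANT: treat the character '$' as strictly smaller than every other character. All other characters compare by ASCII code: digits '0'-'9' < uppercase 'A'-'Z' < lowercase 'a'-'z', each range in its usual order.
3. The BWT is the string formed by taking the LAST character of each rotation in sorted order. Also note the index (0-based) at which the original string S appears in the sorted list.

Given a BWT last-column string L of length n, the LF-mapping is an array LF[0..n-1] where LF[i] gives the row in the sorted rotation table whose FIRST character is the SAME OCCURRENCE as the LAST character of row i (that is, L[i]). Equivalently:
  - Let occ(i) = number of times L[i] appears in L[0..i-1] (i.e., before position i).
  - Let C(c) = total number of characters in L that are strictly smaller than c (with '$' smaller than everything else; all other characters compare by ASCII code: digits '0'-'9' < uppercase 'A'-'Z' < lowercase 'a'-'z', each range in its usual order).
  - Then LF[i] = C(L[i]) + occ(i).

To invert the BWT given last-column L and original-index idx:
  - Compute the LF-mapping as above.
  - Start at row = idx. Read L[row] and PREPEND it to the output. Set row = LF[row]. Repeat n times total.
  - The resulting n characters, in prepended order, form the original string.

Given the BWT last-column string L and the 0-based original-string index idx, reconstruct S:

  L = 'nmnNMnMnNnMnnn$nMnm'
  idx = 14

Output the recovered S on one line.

LF mapping: 9 7 10 5 1 11 2 12 6 13 3 14 15 16 0 17 4 18 8
Walk LF starting at row 14, prepending L[row]:
  step 1: row=14, L[14]='$', prepend. Next row=LF[14]=0
  step 2: row=0, L[0]='n', prepend. Next row=LF[0]=9
  step 3: row=9, L[9]='n', prepend. Next row=LF[9]=13
  step 4: row=13, L[13]='n', prepend. Next row=LF[13]=16
  step 5: row=16, L[16]='M', prepend. Next row=LF[16]=4
  step 6: row=4, L[4]='M', prepend. Next row=LF[4]=1
  step 7: row=1, L[1]='m', prepend. Next row=LF[1]=7
  step 8: row=7, L[7]='n', prepend. Next row=LF[7]=12
  step 9: row=12, L[12]='n', prepend. Next row=LF[12]=15
  step 10: row=15, L[15]='n', prepend. Next row=LF[15]=17
  step 11: row=17, L[17]='n', prepend. Next row=LF[17]=18
  step 12: row=18, L[18]='m', prepend. Next row=LF[18]=8
  step 13: row=8, L[8]='N', prepend. Next row=LF[8]=6
  step 14: row=6, L[6]='M', prepend. Next row=LF[6]=2
  step 15: row=2, L[2]='n', prepend. Next row=LF[2]=10
  step 16: row=10, L[10]='M', prepend. Next row=LF[10]=3
  step 17: row=3, L[3]='N', prepend. Next row=LF[3]=5
  step 18: row=5, L[5]='n', prepend. Next row=LF[5]=11
  step 19: row=11, L[11]='n', prepend. Next row=LF[11]=14
Reversed output: nnNMnMNmnnnnmMMnnn$

Answer: nnNMnMNmnnnnmMMnnn$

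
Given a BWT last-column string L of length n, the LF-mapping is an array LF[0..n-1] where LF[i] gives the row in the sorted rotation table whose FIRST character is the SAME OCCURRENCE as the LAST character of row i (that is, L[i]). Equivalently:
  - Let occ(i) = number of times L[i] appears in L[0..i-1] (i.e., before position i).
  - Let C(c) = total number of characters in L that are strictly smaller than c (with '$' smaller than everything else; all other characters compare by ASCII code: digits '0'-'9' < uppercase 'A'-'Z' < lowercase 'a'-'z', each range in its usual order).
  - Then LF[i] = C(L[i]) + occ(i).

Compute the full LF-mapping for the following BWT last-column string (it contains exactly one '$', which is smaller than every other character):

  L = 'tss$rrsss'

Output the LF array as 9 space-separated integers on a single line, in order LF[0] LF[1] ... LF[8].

Answer: 8 3 4 0 1 2 5 6 7

Derivation:
Char counts: '$':1, 'r':2, 's':5, 't':1
C (first-col start): C('$')=0, C('r')=1, C('s')=3, C('t')=8
L[0]='t': occ=0, LF[0]=C('t')+0=8+0=8
L[1]='s': occ=0, LF[1]=C('s')+0=3+0=3
L[2]='s': occ=1, LF[2]=C('s')+1=3+1=4
L[3]='$': occ=0, LF[3]=C('$')+0=0+0=0
L[4]='r': occ=0, LF[4]=C('r')+0=1+0=1
L[5]='r': occ=1, LF[5]=C('r')+1=1+1=2
L[6]='s': occ=2, LF[6]=C('s')+2=3+2=5
L[7]='s': occ=3, LF[7]=C('s')+3=3+3=6
L[8]='s': occ=4, LF[8]=C('s')+4=3+4=7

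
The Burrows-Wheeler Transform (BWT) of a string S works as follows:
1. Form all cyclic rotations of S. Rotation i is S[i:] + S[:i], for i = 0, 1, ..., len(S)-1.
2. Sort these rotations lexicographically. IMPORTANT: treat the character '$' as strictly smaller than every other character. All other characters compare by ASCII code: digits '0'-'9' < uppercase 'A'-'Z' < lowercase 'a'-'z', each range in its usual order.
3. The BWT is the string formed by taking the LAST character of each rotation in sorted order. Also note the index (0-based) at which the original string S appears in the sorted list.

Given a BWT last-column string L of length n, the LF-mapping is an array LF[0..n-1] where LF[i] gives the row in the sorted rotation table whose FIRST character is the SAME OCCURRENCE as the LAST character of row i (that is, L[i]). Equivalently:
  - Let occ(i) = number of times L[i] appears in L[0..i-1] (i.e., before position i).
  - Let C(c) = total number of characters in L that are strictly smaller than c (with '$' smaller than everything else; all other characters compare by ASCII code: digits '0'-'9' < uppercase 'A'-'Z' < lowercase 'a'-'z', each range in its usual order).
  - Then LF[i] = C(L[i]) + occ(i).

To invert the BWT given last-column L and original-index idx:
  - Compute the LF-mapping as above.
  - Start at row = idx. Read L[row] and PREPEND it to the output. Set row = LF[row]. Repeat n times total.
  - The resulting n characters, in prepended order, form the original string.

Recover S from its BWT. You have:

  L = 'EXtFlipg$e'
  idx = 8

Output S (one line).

Answer: pigletFXE$

Derivation:
LF mapping: 1 3 9 2 7 6 8 5 0 4
Walk LF starting at row 8, prepending L[row]:
  step 1: row=8, L[8]='$', prepend. Next row=LF[8]=0
  step 2: row=0, L[0]='E', prepend. Next row=LF[0]=1
  step 3: row=1, L[1]='X', prepend. Next row=LF[1]=3
  step 4: row=3, L[3]='F', prepend. Next row=LF[3]=2
  step 5: row=2, L[2]='t', prepend. Next row=LF[2]=9
  step 6: row=9, L[9]='e', prepend. Next row=LF[9]=4
  step 7: row=4, L[4]='l', prepend. Next row=LF[4]=7
  step 8: row=7, L[7]='g', prepend. Next row=LF[7]=5
  step 9: row=5, L[5]='i', prepend. Next row=LF[5]=6
  step 10: row=6, L[6]='p', prepend. Next row=LF[6]=8
Reversed output: pigletFXE$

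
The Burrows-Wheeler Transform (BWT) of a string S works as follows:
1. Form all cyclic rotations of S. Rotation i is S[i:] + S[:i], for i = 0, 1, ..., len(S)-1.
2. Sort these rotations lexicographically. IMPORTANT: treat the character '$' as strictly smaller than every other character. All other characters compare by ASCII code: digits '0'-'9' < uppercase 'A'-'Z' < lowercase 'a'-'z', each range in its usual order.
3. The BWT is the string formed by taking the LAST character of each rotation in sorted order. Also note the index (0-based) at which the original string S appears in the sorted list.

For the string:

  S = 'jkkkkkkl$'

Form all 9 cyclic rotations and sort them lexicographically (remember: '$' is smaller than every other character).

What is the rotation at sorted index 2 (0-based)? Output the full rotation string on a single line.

All 9 rotations (rotation i = S[i:]+S[:i]):
  rot[0] = jkkkkkkl$
  rot[1] = kkkkkkl$j
  rot[2] = kkkkkl$jk
  rot[3] = kkkkl$jkk
  rot[4] = kkkl$jkkk
  rot[5] = kkl$jkkkk
  rot[6] = kl$jkkkkk
  rot[7] = l$jkkkkkk
  rot[8] = $jkkkkkkl
Sorted (with $ < everything):
  sorted[0] = $jkkkkkkl
  sorted[1] = jkkkkkkl$
  sorted[2] = kkkkkkl$j
  sorted[3] = kkkkkl$jk
  sorted[4] = kkkkl$jkk
  sorted[5] = kkkl$jkkk
  sorted[6] = kkl$jkkkk
  sorted[7] = kl$jkkkkk
  sorted[8] = l$jkkkkkk
sorted[2] = kkkkkkl$j

Answer: kkkkkkl$j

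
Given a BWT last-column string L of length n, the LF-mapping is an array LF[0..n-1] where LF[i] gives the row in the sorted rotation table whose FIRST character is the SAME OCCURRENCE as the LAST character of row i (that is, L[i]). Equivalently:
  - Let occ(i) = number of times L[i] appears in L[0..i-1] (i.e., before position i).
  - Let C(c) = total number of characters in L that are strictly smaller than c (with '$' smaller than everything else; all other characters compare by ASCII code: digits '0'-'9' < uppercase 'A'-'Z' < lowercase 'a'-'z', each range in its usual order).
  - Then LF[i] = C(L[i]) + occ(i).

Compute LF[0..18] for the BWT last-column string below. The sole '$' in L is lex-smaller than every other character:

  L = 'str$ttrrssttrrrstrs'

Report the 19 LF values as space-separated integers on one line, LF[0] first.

Answer: 8 13 1 0 14 15 2 3 9 10 16 17 4 5 6 11 18 7 12

Derivation:
Char counts: '$':1, 'r':7, 's':5, 't':6
C (first-col start): C('$')=0, C('r')=1, C('s')=8, C('t')=13
L[0]='s': occ=0, LF[0]=C('s')+0=8+0=8
L[1]='t': occ=0, LF[1]=C('t')+0=13+0=13
L[2]='r': occ=0, LF[2]=C('r')+0=1+0=1
L[3]='$': occ=0, LF[3]=C('$')+0=0+0=0
L[4]='t': occ=1, LF[4]=C('t')+1=13+1=14
L[5]='t': occ=2, LF[5]=C('t')+2=13+2=15
L[6]='r': occ=1, LF[6]=C('r')+1=1+1=2
L[7]='r': occ=2, LF[7]=C('r')+2=1+2=3
L[8]='s': occ=1, LF[8]=C('s')+1=8+1=9
L[9]='s': occ=2, LF[9]=C('s')+2=8+2=10
L[10]='t': occ=3, LF[10]=C('t')+3=13+3=16
L[11]='t': occ=4, LF[11]=C('t')+4=13+4=17
L[12]='r': occ=3, LF[12]=C('r')+3=1+3=4
L[13]='r': occ=4, LF[13]=C('r')+4=1+4=5
L[14]='r': occ=5, LF[14]=C('r')+5=1+5=6
L[15]='s': occ=3, LF[15]=C('s')+3=8+3=11
L[16]='t': occ=5, LF[16]=C('t')+5=13+5=18
L[17]='r': occ=6, LF[17]=C('r')+6=1+6=7
L[18]='s': occ=4, LF[18]=C('s')+4=8+4=12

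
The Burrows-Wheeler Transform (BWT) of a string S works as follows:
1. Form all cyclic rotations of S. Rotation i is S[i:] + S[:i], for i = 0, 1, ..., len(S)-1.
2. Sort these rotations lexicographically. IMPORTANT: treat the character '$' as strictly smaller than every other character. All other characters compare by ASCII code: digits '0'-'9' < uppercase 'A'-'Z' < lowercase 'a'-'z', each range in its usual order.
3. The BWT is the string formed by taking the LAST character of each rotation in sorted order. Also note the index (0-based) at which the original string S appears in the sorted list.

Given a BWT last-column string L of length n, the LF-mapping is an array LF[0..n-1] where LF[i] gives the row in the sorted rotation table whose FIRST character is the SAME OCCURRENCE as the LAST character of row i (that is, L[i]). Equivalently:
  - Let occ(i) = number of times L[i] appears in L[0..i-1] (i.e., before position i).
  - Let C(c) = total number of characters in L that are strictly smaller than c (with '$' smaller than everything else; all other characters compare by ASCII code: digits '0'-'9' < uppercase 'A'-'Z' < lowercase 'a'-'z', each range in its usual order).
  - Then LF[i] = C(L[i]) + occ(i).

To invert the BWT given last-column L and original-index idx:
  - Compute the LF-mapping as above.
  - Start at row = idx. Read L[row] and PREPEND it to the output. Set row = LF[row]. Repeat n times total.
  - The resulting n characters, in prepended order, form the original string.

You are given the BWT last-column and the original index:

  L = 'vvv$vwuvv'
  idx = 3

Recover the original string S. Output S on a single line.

Answer: vuvvwvvv$

Derivation:
LF mapping: 2 3 4 0 5 8 1 6 7
Walk LF starting at row 3, prepending L[row]:
  step 1: row=3, L[3]='$', prepend. Next row=LF[3]=0
  step 2: row=0, L[0]='v', prepend. Next row=LF[0]=2
  step 3: row=2, L[2]='v', prepend. Next row=LF[2]=4
  step 4: row=4, L[4]='v', prepend. Next row=LF[4]=5
  step 5: row=5, L[5]='w', prepend. Next row=LF[5]=8
  step 6: row=8, L[8]='v', prepend. Next row=LF[8]=7
  step 7: row=7, L[7]='v', prepend. Next row=LF[7]=6
  step 8: row=6, L[6]='u', prepend. Next row=LF[6]=1
  step 9: row=1, L[1]='v', prepend. Next row=LF[1]=3
Reversed output: vuvvwvvv$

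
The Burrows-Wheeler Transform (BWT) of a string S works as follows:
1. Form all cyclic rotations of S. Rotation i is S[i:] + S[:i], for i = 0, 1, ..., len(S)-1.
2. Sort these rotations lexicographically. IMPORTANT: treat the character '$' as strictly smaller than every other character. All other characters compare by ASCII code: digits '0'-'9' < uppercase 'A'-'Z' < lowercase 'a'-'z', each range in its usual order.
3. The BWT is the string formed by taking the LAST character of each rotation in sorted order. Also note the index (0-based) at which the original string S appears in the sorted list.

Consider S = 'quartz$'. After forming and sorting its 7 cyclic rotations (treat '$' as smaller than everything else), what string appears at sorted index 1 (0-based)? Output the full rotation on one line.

All 7 rotations (rotation i = S[i:]+S[:i]):
  rot[0] = quartz$
  rot[1] = uartz$q
  rot[2] = artz$qu
  rot[3] = rtz$qua
  rot[4] = tz$quar
  rot[5] = z$quart
  rot[6] = $quartz
Sorted (with $ < everything):
  sorted[0] = $quartz
  sorted[1] = artz$qu
  sorted[2] = quartz$
  sorted[3] = rtz$qua
  sorted[4] = tz$quar
  sorted[5] = uartz$q
  sorted[6] = z$quart
sorted[1] = artz$qu

Answer: artz$qu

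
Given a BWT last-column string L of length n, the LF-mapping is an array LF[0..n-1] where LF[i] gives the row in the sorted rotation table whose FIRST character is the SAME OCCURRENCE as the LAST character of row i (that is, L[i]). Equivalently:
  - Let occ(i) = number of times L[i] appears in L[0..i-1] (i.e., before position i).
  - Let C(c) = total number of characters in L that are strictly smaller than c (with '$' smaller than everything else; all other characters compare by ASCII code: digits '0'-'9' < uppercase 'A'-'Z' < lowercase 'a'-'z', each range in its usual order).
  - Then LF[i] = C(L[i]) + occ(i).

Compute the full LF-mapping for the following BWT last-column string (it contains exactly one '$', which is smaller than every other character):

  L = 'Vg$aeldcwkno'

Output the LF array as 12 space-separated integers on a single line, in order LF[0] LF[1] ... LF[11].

Char counts: '$':1, 'V':1, 'a':1, 'c':1, 'd':1, 'e':1, 'g':1, 'k':1, 'l':1, 'n':1, 'o':1, 'w':1
C (first-col start): C('$')=0, C('V')=1, C('a')=2, C('c')=3, C('d')=4, C('e')=5, C('g')=6, C('k')=7, C('l')=8, C('n')=9, C('o')=10, C('w')=11
L[0]='V': occ=0, LF[0]=C('V')+0=1+0=1
L[1]='g': occ=0, LF[1]=C('g')+0=6+0=6
L[2]='$': occ=0, LF[2]=C('$')+0=0+0=0
L[3]='a': occ=0, LF[3]=C('a')+0=2+0=2
L[4]='e': occ=0, LF[4]=C('e')+0=5+0=5
L[5]='l': occ=0, LF[5]=C('l')+0=8+0=8
L[6]='d': occ=0, LF[6]=C('d')+0=4+0=4
L[7]='c': occ=0, LF[7]=C('c')+0=3+0=3
L[8]='w': occ=0, LF[8]=C('w')+0=11+0=11
L[9]='k': occ=0, LF[9]=C('k')+0=7+0=7
L[10]='n': occ=0, LF[10]=C('n')+0=9+0=9
L[11]='o': occ=0, LF[11]=C('o')+0=10+0=10

Answer: 1 6 0 2 5 8 4 3 11 7 9 10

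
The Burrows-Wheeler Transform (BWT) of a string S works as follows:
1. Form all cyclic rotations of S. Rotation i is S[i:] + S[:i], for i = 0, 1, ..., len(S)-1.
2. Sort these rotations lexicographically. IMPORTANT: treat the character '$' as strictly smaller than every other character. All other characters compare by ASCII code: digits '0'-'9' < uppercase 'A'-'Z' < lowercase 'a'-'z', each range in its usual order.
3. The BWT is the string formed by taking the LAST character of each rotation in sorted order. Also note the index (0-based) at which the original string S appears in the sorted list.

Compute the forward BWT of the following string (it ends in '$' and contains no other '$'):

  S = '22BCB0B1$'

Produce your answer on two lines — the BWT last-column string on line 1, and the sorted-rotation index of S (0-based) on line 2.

All 9 rotations (rotation i = S[i:]+S[:i]):
  rot[0] = 22BCB0B1$
  rot[1] = 2BCB0B1$2
  rot[2] = BCB0B1$22
  rot[3] = CB0B1$22B
  rot[4] = B0B1$22BC
  rot[5] = 0B1$22BCB
  rot[6] = B1$22BCB0
  rot[7] = 1$22BCB0B
  rot[8] = $22BCB0B1
Sorted (with $ < everything):
  sorted[0] = $22BCB0B1  (last char: '1')
  sorted[1] = 0B1$22BCB  (last char: 'B')
  sorted[2] = 1$22BCB0B  (last char: 'B')
  sorted[3] = 22BCB0B1$  (last char: '$')
  sorted[4] = 2BCB0B1$2  (last char: '2')
  sorted[5] = B0B1$22BC  (last char: 'C')
  sorted[6] = B1$22BCB0  (last char: '0')
  sorted[7] = BCB0B1$22  (last char: '2')
  sorted[8] = CB0B1$22B  (last char: 'B')
Last column: 1BB$2C02B
Original string S is at sorted index 3

Answer: 1BB$2C02B
3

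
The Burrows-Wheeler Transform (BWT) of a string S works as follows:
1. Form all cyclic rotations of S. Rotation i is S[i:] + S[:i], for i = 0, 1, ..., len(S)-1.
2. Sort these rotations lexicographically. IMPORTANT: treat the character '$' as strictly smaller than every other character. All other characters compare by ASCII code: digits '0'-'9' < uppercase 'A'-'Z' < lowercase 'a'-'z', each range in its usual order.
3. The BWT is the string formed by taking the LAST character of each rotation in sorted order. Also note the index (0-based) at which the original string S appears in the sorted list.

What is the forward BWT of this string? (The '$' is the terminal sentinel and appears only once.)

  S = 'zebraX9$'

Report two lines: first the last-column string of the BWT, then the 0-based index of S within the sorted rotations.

Answer: 9Xarezb$
7

Derivation:
All 8 rotations (rotation i = S[i:]+S[:i]):
  rot[0] = zebraX9$
  rot[1] = ebraX9$z
  rot[2] = braX9$ze
  rot[3] = raX9$zeb
  rot[4] = aX9$zebr
  rot[5] = X9$zebra
  rot[6] = 9$zebraX
  rot[7] = $zebraX9
Sorted (with $ < everything):
  sorted[0] = $zebraX9  (last char: '9')
  sorted[1] = 9$zebraX  (last char: 'X')
  sorted[2] = X9$zebra  (last char: 'a')
  sorted[3] = aX9$zebr  (last char: 'r')
  sorted[4] = braX9$ze  (last char: 'e')
  sorted[5] = ebraX9$z  (last char: 'z')
  sorted[6] = raX9$zeb  (last char: 'b')
  sorted[7] = zebraX9$  (last char: '$')
Last column: 9Xarezb$
Original string S is at sorted index 7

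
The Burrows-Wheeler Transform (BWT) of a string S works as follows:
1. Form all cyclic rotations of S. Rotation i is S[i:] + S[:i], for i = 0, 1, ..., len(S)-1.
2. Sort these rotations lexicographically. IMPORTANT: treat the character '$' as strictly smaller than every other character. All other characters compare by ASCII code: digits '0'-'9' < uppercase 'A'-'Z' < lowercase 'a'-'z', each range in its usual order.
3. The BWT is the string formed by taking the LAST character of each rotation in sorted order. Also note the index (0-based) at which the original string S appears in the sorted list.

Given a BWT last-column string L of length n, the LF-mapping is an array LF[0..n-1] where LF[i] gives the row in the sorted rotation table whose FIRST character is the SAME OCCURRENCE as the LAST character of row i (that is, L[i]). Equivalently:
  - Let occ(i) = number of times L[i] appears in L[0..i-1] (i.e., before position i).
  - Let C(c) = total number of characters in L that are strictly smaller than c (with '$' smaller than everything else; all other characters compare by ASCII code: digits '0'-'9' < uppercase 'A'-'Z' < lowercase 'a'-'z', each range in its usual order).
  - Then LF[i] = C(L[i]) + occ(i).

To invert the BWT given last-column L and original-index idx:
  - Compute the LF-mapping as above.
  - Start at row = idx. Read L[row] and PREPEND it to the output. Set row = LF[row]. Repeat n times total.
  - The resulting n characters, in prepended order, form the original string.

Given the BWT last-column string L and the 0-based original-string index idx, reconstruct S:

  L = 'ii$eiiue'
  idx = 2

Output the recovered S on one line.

LF mapping: 3 4 0 1 5 6 7 2
Walk LF starting at row 2, prepending L[row]:
  step 1: row=2, L[2]='$', prepend. Next row=LF[2]=0
  step 2: row=0, L[0]='i', prepend. Next row=LF[0]=3
  step 3: row=3, L[3]='e', prepend. Next row=LF[3]=1
  step 4: row=1, L[1]='i', prepend. Next row=LF[1]=4
  step 5: row=4, L[4]='i', prepend. Next row=LF[4]=5
  step 6: row=5, L[5]='i', prepend. Next row=LF[5]=6
  step 7: row=6, L[6]='u', prepend. Next row=LF[6]=7
  step 8: row=7, L[7]='e', prepend. Next row=LF[7]=2
Reversed output: euiiiei$

Answer: euiiiei$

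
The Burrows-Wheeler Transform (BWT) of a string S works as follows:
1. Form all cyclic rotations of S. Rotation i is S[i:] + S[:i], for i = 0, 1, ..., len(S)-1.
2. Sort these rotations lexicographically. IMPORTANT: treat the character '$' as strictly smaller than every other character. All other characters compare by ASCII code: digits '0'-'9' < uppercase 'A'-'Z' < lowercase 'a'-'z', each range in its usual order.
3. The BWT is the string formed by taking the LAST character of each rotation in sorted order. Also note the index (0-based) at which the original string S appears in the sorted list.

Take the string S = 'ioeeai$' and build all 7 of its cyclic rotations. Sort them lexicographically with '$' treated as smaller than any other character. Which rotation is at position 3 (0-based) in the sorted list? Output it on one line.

Answer: eeai$io

Derivation:
All 7 rotations (rotation i = S[i:]+S[:i]):
  rot[0] = ioeeai$
  rot[1] = oeeai$i
  rot[2] = eeai$io
  rot[3] = eai$ioe
  rot[4] = ai$ioee
  rot[5] = i$ioeea
  rot[6] = $ioeeai
Sorted (with $ < everything):
  sorted[0] = $ioeeai
  sorted[1] = ai$ioee
  sorted[2] = eai$ioe
  sorted[3] = eeai$io
  sorted[4] = i$ioeea
  sorted[5] = ioeeai$
  sorted[6] = oeeai$i
sorted[3] = eeai$io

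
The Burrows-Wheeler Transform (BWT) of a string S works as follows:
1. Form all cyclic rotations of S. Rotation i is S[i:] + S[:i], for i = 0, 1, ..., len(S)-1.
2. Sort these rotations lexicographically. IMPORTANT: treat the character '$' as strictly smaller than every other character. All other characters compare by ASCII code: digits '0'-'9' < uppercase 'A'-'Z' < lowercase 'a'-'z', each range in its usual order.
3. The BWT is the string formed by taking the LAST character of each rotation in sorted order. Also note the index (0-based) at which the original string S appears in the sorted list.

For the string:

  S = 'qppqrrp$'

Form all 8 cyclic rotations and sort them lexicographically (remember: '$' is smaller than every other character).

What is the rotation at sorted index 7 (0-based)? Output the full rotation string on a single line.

All 8 rotations (rotation i = S[i:]+S[:i]):
  rot[0] = qppqrrp$
  rot[1] = ppqrrp$q
  rot[2] = pqrrp$qp
  rot[3] = qrrp$qpp
  rot[4] = rrp$qppq
  rot[5] = rp$qppqr
  rot[6] = p$qppqrr
  rot[7] = $qppqrrp
Sorted (with $ < everything):
  sorted[0] = $qppqrrp
  sorted[1] = p$qppqrr
  sorted[2] = ppqrrp$q
  sorted[3] = pqrrp$qp
  sorted[4] = qppqrrp$
  sorted[5] = qrrp$qpp
  sorted[6] = rp$qppqr
  sorted[7] = rrp$qppq
sorted[7] = rrp$qppq

Answer: rrp$qppq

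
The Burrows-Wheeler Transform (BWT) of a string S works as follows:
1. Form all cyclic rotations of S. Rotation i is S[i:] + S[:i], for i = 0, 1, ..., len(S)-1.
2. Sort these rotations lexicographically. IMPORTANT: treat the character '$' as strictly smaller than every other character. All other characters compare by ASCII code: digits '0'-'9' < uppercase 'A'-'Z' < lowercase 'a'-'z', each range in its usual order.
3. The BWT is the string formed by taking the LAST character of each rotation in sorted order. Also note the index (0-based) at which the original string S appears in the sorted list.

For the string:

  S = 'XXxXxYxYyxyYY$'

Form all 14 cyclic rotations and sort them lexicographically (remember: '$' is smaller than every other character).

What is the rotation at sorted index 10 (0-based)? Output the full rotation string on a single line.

All 14 rotations (rotation i = S[i:]+S[:i]):
  rot[0] = XXxXxYxYyxyYY$
  rot[1] = XxXxYxYyxyYY$X
  rot[2] = xXxYxYyxyYY$XX
  rot[3] = XxYxYyxyYY$XXx
  rot[4] = xYxYyxyYY$XXxX
  rot[5] = YxYyxyYY$XXxXx
  rot[6] = xYyxyYY$XXxXxY
  rot[7] = YyxyYY$XXxXxYx
  rot[8] = yxyYY$XXxXxYxY
  rot[9] = xyYY$XXxXxYxYy
  rot[10] = yYY$XXxXxYxYyx
  rot[11] = YY$XXxXxYxYyxy
  rot[12] = Y$XXxXxYxYyxyY
  rot[13] = $XXxXxYxYyxyYY
Sorted (with $ < everything):
  sorted[0] = $XXxXxYxYyxyYY
  sorted[1] = XXxXxYxYyxyYY$
  sorted[2] = XxXxYxYyxyYY$X
  sorted[3] = XxYxYyxyYY$XXx
  sorted[4] = Y$XXxXxYxYyxyY
  sorted[5] = YY$XXxXxYxYyxy
  sorted[6] = YxYyxyYY$XXxXx
  sorted[7] = YyxyYY$XXxXxYx
  sorted[8] = xXxYxYyxyYY$XX
  sorted[9] = xYxYyxyYY$XXxX
  sorted[10] = xYyxyYY$XXxXxY
  sorted[11] = xyYY$XXxXxYxYy
  sorted[12] = yYY$XXxXxYxYyx
  sorted[13] = yxyYY$XXxXxYxY
sorted[10] = xYyxyYY$XXxXxY

Answer: xYyxyYY$XXxXxY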